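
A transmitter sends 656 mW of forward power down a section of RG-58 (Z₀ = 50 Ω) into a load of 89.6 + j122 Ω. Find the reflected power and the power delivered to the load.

P_reflected ≈ 314 mW; P_delivered ≈ 342 mW

|Γ| = |(39.6 + j122)/(139.6 + j122)| = 0.692
|Γ|² = 0.479
P_refl = |Γ|²·P_inc = 314 mW, P_del = (1 − |Γ|²)·P_inc = 342 mW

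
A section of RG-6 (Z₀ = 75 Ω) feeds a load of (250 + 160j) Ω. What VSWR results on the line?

VSWR ≈ 4.79

Γ = (Z_L − Z_0)/(Z_L + Z_0) = (175 + j160)/(325 + j160)
|Γ| = 237/362 = 0.655
VSWR = (1 + |Γ|)/(1 − |Γ|) = 1.65/0.345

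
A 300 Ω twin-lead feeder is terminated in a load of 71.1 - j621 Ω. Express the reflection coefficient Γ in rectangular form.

Γ ≈ 0.575 − j0.712

Γ = (Z_L − Z_0)/(Z_L + Z_0) = (-228.9 − j621)/(371.1 − j621)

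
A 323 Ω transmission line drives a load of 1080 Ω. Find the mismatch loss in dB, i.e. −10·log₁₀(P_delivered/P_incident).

Γ = (1080 − 323)/(1080 + 323) = 0.54
|Γ|² = 0.291, so P_del/P_inc = 1 − |Γ|² = 0.709
ML = −10·log₁₀(1 − |Γ|²)

mismatch loss ≈ 1.49 dB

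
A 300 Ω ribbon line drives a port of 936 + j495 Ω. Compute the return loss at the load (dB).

RL ≈ 4.36 dB

Γ = (636 + j495)/(1236 + j495), |Γ| = 0.605
RL = −20·log₁₀|Γ| = −20·log₁₀(0.605)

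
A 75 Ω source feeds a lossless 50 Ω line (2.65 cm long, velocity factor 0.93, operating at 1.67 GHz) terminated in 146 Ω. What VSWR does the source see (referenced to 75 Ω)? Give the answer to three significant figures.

λ = v/f = 0.93·c / 1.67 GHz = 0.167 m
βl = 2π·l/λ = 2π × 0.159 = 57.1°
tan(βl) = 1.55
Z_in = Z_0·(Z_L + jZ_0·tanβl)/(Z_0 + jZ_L·tanβl) = 23.2 − j27.2 Ω
Γ_s = (Z_in − Z_s)/(Z_in + Z_s) = (-51.8 − j27.2)/(98.2 − j27.2), |Γ_s| = 0.575
VSWR = (1 + |Γ_s|)/(1 − |Γ_s|)

VSWR ≈ 3.7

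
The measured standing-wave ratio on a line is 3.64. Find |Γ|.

|Γ| ≈ 0.569

|Γ| = (S − 1)/(S + 1) = (3.64 − 1)/(3.64 + 1) = 2.64/4.64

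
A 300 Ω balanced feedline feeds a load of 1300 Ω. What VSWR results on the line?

For a purely resistive load, VSWR = R_L/Z_0 or Z_0/R_L (whichever > 1) = 1300/300

VSWR ≈ 4.33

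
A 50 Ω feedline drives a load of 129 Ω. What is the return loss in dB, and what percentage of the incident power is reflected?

RL ≈ 7.1 dB; 19.5% of incident power reflected

Γ = (129 − 50)/(129 + 50) = 0.441
RL = −20·log₁₀(0.441) = 7.1 dB
P_refl/P_inc = |Γ|² = 0.195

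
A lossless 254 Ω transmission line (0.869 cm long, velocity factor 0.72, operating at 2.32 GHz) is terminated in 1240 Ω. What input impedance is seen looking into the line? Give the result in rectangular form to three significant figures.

λ = v/f = 0.72·c / 2.32 GHz = 0.0931 m
βl = 2π·l/λ = 2π × 0.0933 = 33.6°
tan(βl) = tan(33.6°) = 0.664
Z_in = Z_0·(Z_L + jZ_0·tanβl)/(Z_0 + jZ_L·tanβl)
     = 254·(1240 + j169)/(254 + j824)

Z_in ≈ 155 − j334 Ω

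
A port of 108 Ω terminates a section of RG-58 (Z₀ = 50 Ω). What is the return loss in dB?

RL ≈ 8.7 dB

Γ = (108 − 50)/(108 + 50) = 0.367
RL = −20·log₁₀|Γ| = −20·log₁₀(0.367)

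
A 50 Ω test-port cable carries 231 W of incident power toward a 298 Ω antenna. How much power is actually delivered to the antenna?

Γ = (298 − 50)/(298 + 50) = 0.713
|Γ|² = 0.508
P_refl = |Γ|²·P_inc = 117 W, P_del = (1 − |Γ|²)·P_inc = 114 W

P_delivered ≈ 114 W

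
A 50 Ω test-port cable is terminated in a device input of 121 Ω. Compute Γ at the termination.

Γ = (Z_L − Z_0)/(Z_L + Z_0) = (121 − 50)/(121 + 50) = 71/171

Γ = 0.415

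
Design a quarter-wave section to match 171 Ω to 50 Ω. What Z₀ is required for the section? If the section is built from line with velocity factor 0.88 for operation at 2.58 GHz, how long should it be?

Z_qwt = √(Z_0·R_L) = √(50 × 171) = √8550
λ = 0.88·c/f = 0.102 m, so l = λ/4 = 0.0256 m

Z_qwt ≈ 92.5 Ω; length ≈ 2.56 cm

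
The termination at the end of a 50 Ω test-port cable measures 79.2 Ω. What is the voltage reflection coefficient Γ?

Γ = (Z_L − Z_0)/(Z_L + Z_0) = (79.2 − 50)/(79.2 + 50) = 29.2/129.2

Γ = 0.226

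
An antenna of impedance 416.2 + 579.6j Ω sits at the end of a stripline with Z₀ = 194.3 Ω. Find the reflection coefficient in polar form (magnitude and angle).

Γ = (Z_L − Z_0)/(Z_L + Z_0) = (221.9 + j579.6)/(610.5 + j579.6)
|Γ| = 621/842 = 0.737

Γ ≈ 0.737 ∠ 25.5°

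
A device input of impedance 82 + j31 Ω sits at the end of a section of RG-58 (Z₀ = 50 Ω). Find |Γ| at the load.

|Γ| ≈ 0.329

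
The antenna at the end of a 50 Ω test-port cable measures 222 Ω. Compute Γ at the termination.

Γ = 0.632

Γ = (Z_L − Z_0)/(Z_L + Z_0) = (222 − 50)/(222 + 50) = 172/272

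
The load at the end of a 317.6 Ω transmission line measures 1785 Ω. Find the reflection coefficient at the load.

Γ = 0.698

Γ = (Z_L − Z_0)/(Z_L + Z_0) = (1785 − 317.6)/(1785 + 317.6) = 1467/2103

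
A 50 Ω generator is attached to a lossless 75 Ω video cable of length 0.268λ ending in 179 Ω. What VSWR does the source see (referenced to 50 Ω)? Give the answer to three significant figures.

VSWR ≈ 1.63

βl = 2π × 0.268 = 96.5°
tan(βl) = -8.8
Z_in = Z_0·(Z_L + jZ_0·tanβl)/(Z_0 + jZ_L·tanβl) = 31.8 + j7.01 Ω
Γ_s = (Z_in − Z_s)/(Z_in + Z_s) = (-18.2 + j7.01)/(81.8 + j7.01), |Γ_s| = 0.238
VSWR = (1 + |Γ_s|)/(1 − |Γ_s|)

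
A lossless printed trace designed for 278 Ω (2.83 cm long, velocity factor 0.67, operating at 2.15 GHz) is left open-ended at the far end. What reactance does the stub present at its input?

X_in ≈ 95.6 Ω (inductive)

λ = v/f = 0.67·c / 2.15 GHz = 0.0935 m
βl = 2π·l/λ = 2π × 0.303 = 109°
tan(βl) = -2.91
For an open-ended stub, Z_in = −jZ_0·cot(βl) = −jZ_0/tan(βl)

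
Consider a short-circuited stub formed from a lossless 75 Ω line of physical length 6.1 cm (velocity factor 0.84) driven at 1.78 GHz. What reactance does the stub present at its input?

X_in ≈ -34.8 Ω (capacitive)

λ = v/f = 0.84·c / 1.78 GHz = 0.142 m
βl = 2π·l/λ = 2π × 0.431 = 155°
tan(βl) = -0.464
For a short-circuited stub, Z_in = jZ_0·tan(βl)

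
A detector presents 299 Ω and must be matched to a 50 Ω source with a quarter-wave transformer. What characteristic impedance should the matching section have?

Z_qwt = √(Z_0·R_L) = √(50 × 299) = √14950

Z_qwt ≈ 122 Ω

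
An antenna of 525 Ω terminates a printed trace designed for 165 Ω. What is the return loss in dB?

Γ = (525 − 165)/(525 + 165) = 0.522
RL = −20·log₁₀|Γ| = −20·log₁₀(0.522)

RL ≈ 5.65 dB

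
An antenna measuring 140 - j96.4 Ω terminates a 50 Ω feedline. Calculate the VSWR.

Γ = (Z_L − Z_0)/(Z_L + Z_0) = (90 − j96.4)/(190 − j96.4)
|Γ| = 132/213 = 0.619
VSWR = (1 + |Γ|)/(1 − |Γ|) = 1.62/0.381

VSWR ≈ 4.25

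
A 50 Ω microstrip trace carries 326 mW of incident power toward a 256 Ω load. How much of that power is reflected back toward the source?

Γ = (256 − 50)/(256 + 50) = 0.673
|Γ|² = 0.453
P_refl = |Γ|²·P_inc = 148 mW, P_del = (1 − |Γ|²)·P_inc = 178 mW

P_reflected ≈ 148 mW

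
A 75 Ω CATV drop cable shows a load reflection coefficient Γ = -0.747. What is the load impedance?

Z_L ≈ 10.9 Ω

Z_L = Z_0·(1 + Γ)/(1 − Γ) = 75·(0.253)/(1.75)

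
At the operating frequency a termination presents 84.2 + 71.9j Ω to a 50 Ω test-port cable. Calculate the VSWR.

VSWR ≈ 3.19

Γ = (Z_L − Z_0)/(Z_L + Z_0) = (34.2 + j71.9)/(134.2 + j71.9)
|Γ| = 79.6/152 = 0.523
VSWR = (1 + |Γ|)/(1 − |Γ|) = 1.52/0.477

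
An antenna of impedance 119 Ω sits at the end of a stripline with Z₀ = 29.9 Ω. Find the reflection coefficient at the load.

Γ = 0.598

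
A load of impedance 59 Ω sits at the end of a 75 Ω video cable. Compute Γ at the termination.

Γ = (Z_L − Z_0)/(Z_L + Z_0) = (59 − 75)/(59 + 75) = -16/134

Γ = -0.119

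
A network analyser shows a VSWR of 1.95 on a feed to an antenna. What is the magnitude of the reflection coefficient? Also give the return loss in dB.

|Γ| = (S − 1)/(S + 1) = (1.95 − 1)/(1.95 + 1) = 0.95/2.95
RL = −20·log₁₀|Γ| = −20·log₁₀(0.322)

|Γ| ≈ 0.322; return loss ≈ 9.84 dB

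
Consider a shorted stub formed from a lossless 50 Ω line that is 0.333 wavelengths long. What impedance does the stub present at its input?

βl = 2π × 0.333 = 120°
tan(βl) = -1.74
For a shorted stub, Z_in = jZ_0·tan(βl)

Z_in ≈ −j87 Ω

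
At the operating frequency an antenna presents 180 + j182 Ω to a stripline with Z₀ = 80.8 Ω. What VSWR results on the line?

VSWR ≈ 4.74

Γ = (Z_L − Z_0)/(Z_L + Z_0) = (99.2 + j182)/(260.8 + j182)
|Γ| = 207/318 = 0.652
VSWR = (1 + |Γ|)/(1 − |Γ|) = 1.65/0.348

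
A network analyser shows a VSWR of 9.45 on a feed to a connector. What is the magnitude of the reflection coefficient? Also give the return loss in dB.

|Γ| = (S − 1)/(S + 1) = (9.45 − 1)/(9.45 + 1) = 8.45/10.4
RL = −20·log₁₀|Γ| = −20·log₁₀(0.809)

|Γ| ≈ 0.809; return loss ≈ 1.85 dB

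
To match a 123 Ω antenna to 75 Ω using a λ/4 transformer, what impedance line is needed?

Z_qwt ≈ 96 Ω

Z_qwt = √(Z_0·R_L) = √(75 × 123) = √9225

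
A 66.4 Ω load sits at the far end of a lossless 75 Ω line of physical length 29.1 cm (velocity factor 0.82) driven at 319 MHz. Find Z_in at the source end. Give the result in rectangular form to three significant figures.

Z_in ≈ 74.2 − j9.05 Ω

λ = v/f = 0.82·c / 319 MHz = 0.771 m
βl = 2π·l/λ = 2π × 0.377 = 136°
tan(βl) = tan(136°) = -0.971
Z_in = Z_0·(Z_L + jZ_0·tanβl)/(Z_0 + jZ_L·tanβl)
     = 75·(66.4 − j72.8)/(75 − j64.5)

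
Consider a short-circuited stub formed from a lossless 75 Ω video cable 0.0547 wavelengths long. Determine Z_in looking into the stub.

βl = 2π × 0.0547 = 19.7°
tan(βl) = 0.358
For a short-circuited stub, Z_in = jZ_0·tan(βl)

Z_in ≈ +j26.8 Ω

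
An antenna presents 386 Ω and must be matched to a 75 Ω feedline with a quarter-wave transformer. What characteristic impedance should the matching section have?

Z_qwt = √(Z_0·R_L) = √(75 × 386) = √28950

Z_qwt ≈ 170 Ω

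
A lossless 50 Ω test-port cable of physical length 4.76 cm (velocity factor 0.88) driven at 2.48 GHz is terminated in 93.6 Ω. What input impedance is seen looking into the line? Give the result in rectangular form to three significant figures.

Z_in ≈ 73.9 + j30.5 Ω

λ = v/f = 0.88·c / 2.48 GHz = 0.106 m
βl = 2π·l/λ = 2π × 0.447 = 161°
tan(βl) = tan(161°) = -0.345
Z_in = Z_0·(Z_L + jZ_0·tanβl)/(Z_0 + jZ_L·tanβl)
     = 50·(93.6 − j17.2)/(50 − j32.3)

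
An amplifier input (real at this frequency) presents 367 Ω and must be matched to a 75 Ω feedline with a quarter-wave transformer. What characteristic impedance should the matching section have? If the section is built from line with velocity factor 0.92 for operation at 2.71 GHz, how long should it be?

Z_qwt = √(Z_0·R_L) = √(75 × 367) = √27520
λ = 0.92·c/f = 0.102 m, so l = λ/4 = 0.0255 m

Z_qwt ≈ 166 Ω; length ≈ 2.55 cm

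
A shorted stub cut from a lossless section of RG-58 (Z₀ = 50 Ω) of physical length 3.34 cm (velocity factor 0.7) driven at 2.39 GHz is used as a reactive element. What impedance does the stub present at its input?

Z_in ≈ −j46.9 Ω

λ = v/f = 0.7·c / 2.39 GHz = 0.0879 m
βl = 2π·l/λ = 2π × 0.38 = 137°
tan(βl) = -0.938
For a shorted stub, Z_in = jZ_0·tan(βl)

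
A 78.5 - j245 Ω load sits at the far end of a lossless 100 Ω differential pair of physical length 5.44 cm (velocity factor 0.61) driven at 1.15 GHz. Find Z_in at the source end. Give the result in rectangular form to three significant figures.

λ = v/f = 0.61·c / 1.15 GHz = 0.159 m
βl = 2π·l/λ = 2π × 0.342 = 123°
tan(βl) = tan(123°) = -1.54
Z_in = Z_0·(Z_L + jZ_0·tanβl)/(Z_0 + jZ_L·tanβl)
     = 100·(78.5 − j399)/(-276 − j121)

Z_in ≈ 29 + j132 Ω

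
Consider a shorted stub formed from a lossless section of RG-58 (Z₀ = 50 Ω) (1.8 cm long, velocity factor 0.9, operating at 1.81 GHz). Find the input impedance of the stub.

λ = v/f = 0.9·c / 1.81 GHz = 0.149 m
βl = 2π·l/λ = 2π × 0.121 = 43.4°
tan(βl) = 0.947
For a shorted stub, Z_in = jZ_0·tan(βl)

Z_in ≈ +j47.3 Ω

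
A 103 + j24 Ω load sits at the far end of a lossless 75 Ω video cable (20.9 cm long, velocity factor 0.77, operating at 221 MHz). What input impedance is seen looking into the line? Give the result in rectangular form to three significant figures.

λ = v/f = 0.77·c / 221 MHz = 1.05 m
βl = 2π·l/λ = 2π × 0.2 = 72°
tan(βl) = tan(72°) = 3.07
Z_in = Z_0·(Z_L + jZ_0·tanβl)/(Z_0 + jZ_L·tanβl)
     = 75·(103 + j255)/(1.21 + j317)

Z_in ≈ 60.4 − j24.2 Ω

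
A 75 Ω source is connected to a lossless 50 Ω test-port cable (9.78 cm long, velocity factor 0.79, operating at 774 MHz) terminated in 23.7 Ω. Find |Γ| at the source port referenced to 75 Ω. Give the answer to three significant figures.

|Γ| ≈ 0.288

λ = v/f = 0.79·c / 774 MHz = 0.306 m
βl = 2π·l/λ = 2π × 0.319 = 115°
tan(βl) = -2.15
Z_in = Z_0·(Z_L + jZ_0·tanβl)/(Z_0 + jZ_L·tanβl) = 65.3 − j40.9 Ω
Γ_s = (Z_in − Z_s)/(Z_in + Z_s) = (-9.71 − j40.9)/(140 − j40.9), |Γ_s| = 0.288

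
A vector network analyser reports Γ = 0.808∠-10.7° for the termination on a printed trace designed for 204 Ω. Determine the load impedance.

Z_L ≈ 1090 − j942 Ω

Z_L = Z_0·(1 + Γ)/(1 − Γ) = 204·(1.79 − j0.15)/(0.206 + j0.15)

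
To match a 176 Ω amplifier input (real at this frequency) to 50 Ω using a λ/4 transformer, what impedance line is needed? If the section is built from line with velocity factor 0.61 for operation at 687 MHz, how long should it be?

Z_qwt ≈ 93.8 Ω; length ≈ 6.66 cm

Z_qwt = √(Z_0·R_L) = √(50 × 176) = √8800
λ = 0.61·c/f = 0.266 m, so l = λ/4 = 0.0666 m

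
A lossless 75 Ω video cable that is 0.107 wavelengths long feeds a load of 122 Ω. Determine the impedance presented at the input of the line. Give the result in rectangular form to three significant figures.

βl = 2π × 0.107 = 38.5°
tan(βl) = tan(38.5°) = 0.796
Z_in = Z_0·(Z_L + jZ_0·tanβl)/(Z_0 + jZ_L·tanβl)
     = 75·(122 + j59.7)/(75 + j97.1)

Z_in ≈ 74.5 − j36.7 Ω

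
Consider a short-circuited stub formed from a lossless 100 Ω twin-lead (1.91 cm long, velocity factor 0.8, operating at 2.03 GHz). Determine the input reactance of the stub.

λ = v/f = 0.8·c / 2.03 GHz = 0.118 m
βl = 2π·l/λ = 2π × 0.162 = 58.2°
tan(βl) = 1.61
For a short-circuited stub, Z_in = jZ_0·tan(βl)

X_in ≈ 161 Ω (inductive)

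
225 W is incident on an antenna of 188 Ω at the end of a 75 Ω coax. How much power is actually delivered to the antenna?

Γ = (188 − 75)/(188 + 75) = 0.43
|Γ|² = 0.185
P_refl = |Γ|²·P_inc = 41.5 W, P_del = (1 − |Γ|²)·P_inc = 183 W

P_delivered ≈ 183 W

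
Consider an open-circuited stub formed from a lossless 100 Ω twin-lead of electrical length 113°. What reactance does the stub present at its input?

tan(βl) = -2.36
For an open-circuited stub, Z_in = −jZ_0·cot(βl) = −jZ_0/tan(βl)

X_in ≈ 42.4 Ω (inductive)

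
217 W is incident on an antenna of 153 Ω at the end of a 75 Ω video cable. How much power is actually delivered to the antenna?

P_delivered ≈ 192 W

Γ = (153 − 75)/(153 + 75) = 0.342
|Γ|² = 0.117
P_refl = |Γ|²·P_inc = 25.4 W, P_del = (1 − |Γ|²)·P_inc = 192 W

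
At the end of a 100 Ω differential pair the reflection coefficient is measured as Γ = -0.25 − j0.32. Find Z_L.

Z_L = Z_0·(1 + Γ)/(1 − Γ) = 100·(0.75 − j0.32)/(1.25 + j0.32)

Z_L ≈ 50.2 − j38.4 Ω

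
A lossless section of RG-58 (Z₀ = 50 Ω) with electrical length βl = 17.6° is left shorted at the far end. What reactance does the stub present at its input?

tan(βl) = 0.317
For a shorted stub, Z_in = jZ_0·tan(βl)

X_in ≈ 15.9 Ω (inductive)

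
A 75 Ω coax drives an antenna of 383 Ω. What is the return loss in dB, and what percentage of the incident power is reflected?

RL ≈ 3.45 dB; 45.2% of incident power reflected

Γ = (383 − 75)/(383 + 75) = 0.672
RL = −20·log₁₀(0.672) = 3.45 dB
P_refl/P_inc = |Γ|² = 0.452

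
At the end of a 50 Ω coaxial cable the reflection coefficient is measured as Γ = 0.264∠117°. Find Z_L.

Z_L = Z_0·(1 + Γ)/(1 − Γ) = 50·(0.88 + j0.235)/(1.12 − j0.235)

Z_L ≈ 35.5 + j18 Ω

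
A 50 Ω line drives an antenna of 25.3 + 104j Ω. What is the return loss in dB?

Γ = (-24.7 + j104)/(75.3 + j104), |Γ| = 0.833
RL = −20·log₁₀|Γ| = −20·log₁₀(0.833)

RL ≈ 1.59 dB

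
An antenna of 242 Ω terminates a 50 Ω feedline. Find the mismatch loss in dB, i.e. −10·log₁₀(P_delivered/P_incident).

mismatch loss ≈ 2.46 dB

Γ = (242 − 50)/(242 + 50) = 0.658
|Γ|² = 0.432, so P_del/P_inc = 1 − |Γ|² = 0.568
ML = −10·log₁₀(1 − |Γ|²)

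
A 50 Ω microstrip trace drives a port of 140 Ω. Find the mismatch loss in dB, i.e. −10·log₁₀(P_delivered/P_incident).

mismatch loss ≈ 1.1 dB

Γ = (140 − 50)/(140 + 50) = 0.474
|Γ|² = 0.224, so P_del/P_inc = 1 − |Γ|² = 0.776
ML = −10·log₁₀(1 − |Γ|²)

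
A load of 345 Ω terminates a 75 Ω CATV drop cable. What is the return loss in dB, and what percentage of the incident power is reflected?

Γ = (345 − 75)/(345 + 75) = 0.643
RL = −20·log₁₀(0.643) = 3.84 dB
P_refl/P_inc = |Γ|² = 0.413

RL ≈ 3.84 dB; 41.3% of incident power reflected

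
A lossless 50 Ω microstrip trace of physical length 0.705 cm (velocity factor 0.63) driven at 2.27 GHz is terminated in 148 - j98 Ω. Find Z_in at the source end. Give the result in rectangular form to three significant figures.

λ = v/f = 0.63·c / 2.27 GHz = 0.0833 m
βl = 2π·l/λ = 2π × 0.0847 = 30.5°
tan(βl) = tan(30.5°) = 0.589
Z_in = Z_0·(Z_L + jZ_0·tanβl)/(Z_0 + jZ_L·tanβl)
     = 50·(148 − j68.6)/(108 + j87.1)

Z_in ≈ 26 − j52.8 Ω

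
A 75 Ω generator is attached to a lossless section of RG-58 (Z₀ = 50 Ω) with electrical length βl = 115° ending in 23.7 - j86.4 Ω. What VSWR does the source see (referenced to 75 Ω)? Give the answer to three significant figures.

VSWR ≈ 8.43

tan(βl) = -2.14
Z_in = Z_0·(Z_L + jZ_0·tanβl)/(Z_0 + jZ_L·tanβl) = 15.9 + j65.6 Ω
Γ_s = (Z_in − Z_s)/(Z_in + Z_s) = (-59.1 + j65.6)/(90.9 + j65.6), |Γ_s| = 0.788
VSWR = (1 + |Γ_s|)/(1 − |Γ_s|)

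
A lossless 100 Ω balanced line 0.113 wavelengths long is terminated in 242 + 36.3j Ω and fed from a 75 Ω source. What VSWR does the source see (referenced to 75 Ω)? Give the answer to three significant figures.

VSWR ≈ 2.83

βl = 2π × 0.113 = 40.7°
tan(βl) = 0.86
Z_in = Z_0·(Z_L + jZ_0·tanβl)/(Z_0 + jZ_L·tanβl) = 87.7 − j87.3 Ω
Γ_s = (Z_in − Z_s)/(Z_in + Z_s) = (12.7 − j87.3)/(163 − j87.3), |Γ_s| = 0.478
VSWR = (1 + |Γ_s|)/(1 − |Γ_s|)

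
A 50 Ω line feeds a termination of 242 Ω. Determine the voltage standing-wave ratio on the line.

VSWR ≈ 4.84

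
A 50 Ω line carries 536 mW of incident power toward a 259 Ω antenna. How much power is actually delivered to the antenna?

P_delivered ≈ 291 mW

Γ = (259 − 50)/(259 + 50) = 0.676
|Γ|² = 0.457
P_refl = |Γ|²·P_inc = 245 mW, P_del = (1 − |Γ|²)·P_inc = 291 mW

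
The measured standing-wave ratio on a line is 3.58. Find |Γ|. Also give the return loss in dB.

|Γ| = (S − 1)/(S + 1) = (3.58 − 1)/(3.58 + 1) = 2.58/4.58
RL = −20·log₁₀|Γ| = −20·log₁₀(0.563)

|Γ| ≈ 0.563; return loss ≈ 4.98 dB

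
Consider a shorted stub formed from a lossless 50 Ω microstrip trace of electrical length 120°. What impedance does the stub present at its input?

Z_in ≈ −j86.6 Ω

tan(βl) = -1.73
For a shorted stub, Z_in = jZ_0·tan(βl)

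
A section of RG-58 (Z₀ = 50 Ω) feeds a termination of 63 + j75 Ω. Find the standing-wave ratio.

VSWR ≈ 3.56

Γ = (Z_L − Z_0)/(Z_L + Z_0) = (13 + j75)/(113 + j75)
|Γ| = 76.1/136 = 0.561
VSWR = (1 + |Γ|)/(1 − |Γ|) = 1.56/0.439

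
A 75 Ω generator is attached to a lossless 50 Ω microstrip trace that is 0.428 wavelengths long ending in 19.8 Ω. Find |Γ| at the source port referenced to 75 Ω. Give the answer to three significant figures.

|Γ| ≈ 0.548

βl = 2π × 0.428 = 154°
tan(βl) = -0.486
Z_in = Z_0·(Z_L + jZ_0·tanβl)/(Z_0 + jZ_L·tanβl) = 23.6 − j19.8 Ω
Γ_s = (Z_in − Z_s)/(Z_in + Z_s) = (-51.4 − j19.8)/(98.6 − j19.8), |Γ_s| = 0.548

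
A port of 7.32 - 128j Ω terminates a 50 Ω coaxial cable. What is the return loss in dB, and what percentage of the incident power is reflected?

Γ = (-42.68 − j128)/(57.32 − j128), |Γ| = 0.962
RL = −20·log₁₀(0.962) = 0.336 dB
P_refl/P_inc = |Γ|² = 0.926

RL ≈ 0.336 dB; 92.6% of incident power reflected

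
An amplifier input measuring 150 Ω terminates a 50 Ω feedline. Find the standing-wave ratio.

Γ = (150 − 50)/(150 + 50) = 0.5
VSWR = (1 + 0.5)/(1 − 0.5)

VSWR ≈ 3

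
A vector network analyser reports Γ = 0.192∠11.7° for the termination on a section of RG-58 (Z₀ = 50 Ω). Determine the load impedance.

Z_L ≈ 72.9 + j5.89 Ω

Z_L = Z_0·(1 + Γ)/(1 − Γ) = 50·(1.19 + j0.0389)/(0.812 − j0.0389)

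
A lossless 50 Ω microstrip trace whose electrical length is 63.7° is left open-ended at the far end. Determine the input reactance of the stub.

X_in ≈ -24.7 Ω (capacitive)

tan(βl) = 2.02
For an open-ended stub, Z_in = −jZ_0·cot(βl) = −jZ_0/tan(βl)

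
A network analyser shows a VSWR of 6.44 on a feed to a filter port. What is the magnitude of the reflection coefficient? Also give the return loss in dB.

|Γ| ≈ 0.731; return loss ≈ 2.72 dB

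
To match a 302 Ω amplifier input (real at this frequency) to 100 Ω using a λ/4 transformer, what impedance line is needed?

Z_qwt = √(Z_0·R_L) = √(100 × 302) = √30200

Z_qwt ≈ 174 Ω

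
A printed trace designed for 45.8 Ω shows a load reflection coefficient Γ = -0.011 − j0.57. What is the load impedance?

Z_L ≈ 22.9 − j38.8 Ω

Z_L = Z_0·(1 + Γ)/(1 − Γ) = 45.8·(0.989 − j0.57)/(1.01 + j0.57)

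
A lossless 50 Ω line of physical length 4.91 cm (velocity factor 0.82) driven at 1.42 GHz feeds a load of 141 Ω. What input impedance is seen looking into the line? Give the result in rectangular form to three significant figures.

λ = v/f = 0.82·c / 1.42 GHz = 0.173 m
βl = 2π·l/λ = 2π × 0.283 = 102°
tan(βl) = tan(102°) = -4.69
Z_in = Z_0·(Z_L + jZ_0·tanβl)/(Z_0 + jZ_L·tanβl)
     = 50·(141 − j235)/(50 − j662)

Z_in ≈ 18.4 + j9.26 Ω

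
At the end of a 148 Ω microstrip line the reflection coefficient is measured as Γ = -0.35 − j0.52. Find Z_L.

Z_L = Z_0·(1 + Γ)/(1 − Γ) = 148·(0.65 − j0.52)/(1.35 + j0.52)

Z_L ≈ 42.9 − j73.5 Ω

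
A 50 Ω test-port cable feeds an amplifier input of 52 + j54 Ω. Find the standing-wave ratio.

Γ = (Z_L − Z_0)/(Z_L + Z_0) = (2 + j54)/(102 + j54)
|Γ| = 54/115 = 0.468
VSWR = (1 + |Γ|)/(1 − |Γ|) = 1.47/0.532

VSWR ≈ 2.76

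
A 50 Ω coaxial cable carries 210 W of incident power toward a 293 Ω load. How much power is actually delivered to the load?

Γ = (293 − 50)/(293 + 50) = 0.708
|Γ|² = 0.502
P_refl = |Γ|²·P_inc = 105 W, P_del = (1 − |Γ|²)·P_inc = 105 W

P_delivered ≈ 105 W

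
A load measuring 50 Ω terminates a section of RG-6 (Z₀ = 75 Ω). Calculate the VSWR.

VSWR ≈ 1.5

For a purely resistive load, VSWR = R_L/Z_0 or Z_0/R_L (whichever > 1) = 75/50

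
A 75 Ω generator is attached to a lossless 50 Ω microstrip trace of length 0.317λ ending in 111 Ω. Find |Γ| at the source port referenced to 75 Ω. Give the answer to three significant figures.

βl = 2π × 0.317 = 114°
tan(βl) = -2.23
Z_in = Z_0·(Z_L + jZ_0·tanβl)/(Z_0 + jZ_L·tanβl) = 26 + j17.1 Ω
Γ_s = (Z_in − Z_s)/(Z_in + Z_s) = (-49 + j17.1)/(101 + j17.1), |Γ_s| = 0.507

|Γ| ≈ 0.507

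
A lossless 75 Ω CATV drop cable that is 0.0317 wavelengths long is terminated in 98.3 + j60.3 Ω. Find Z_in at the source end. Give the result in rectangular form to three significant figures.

Z_in ≈ 133 + j48.2 Ω

βl = 2π × 0.0317 = 11.4°
tan(βl) = tan(11.4°) = 0.202
Z_in = Z_0·(Z_L + jZ_0·tanβl)/(Z_0 + jZ_L·tanβl)
     = 75·(98.3 + j75.4)/(62.8 + j19.8)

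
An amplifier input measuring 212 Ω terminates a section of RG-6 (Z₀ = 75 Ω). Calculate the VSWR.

Γ = (212 − 75)/(212 + 75) = 0.477
VSWR = (1 + 0.477)/(1 − 0.477)

VSWR ≈ 2.83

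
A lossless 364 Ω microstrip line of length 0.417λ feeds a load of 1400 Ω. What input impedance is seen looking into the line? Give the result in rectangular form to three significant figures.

βl = 2π × 0.417 = 150°
tan(βl) = tan(150°) = -0.575
Z_in = Z_0·(Z_L + jZ_0·tanβl)/(Z_0 + jZ_L·tanβl)
     = 364·(1400 − j209)/(364 − j804)

Z_in ≈ 317 + j490 Ω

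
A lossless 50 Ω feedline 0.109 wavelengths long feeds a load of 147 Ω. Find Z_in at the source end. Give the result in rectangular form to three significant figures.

Z_in ≈ 36.2 − j46.1 Ω

βl = 2π × 0.109 = 39.2°
tan(βl) = tan(39.2°) = 0.817
Z_in = Z_0·(Z_L + jZ_0·tanβl)/(Z_0 + jZ_L·tanβl)
     = 50·(147 + j40.8)/(50 + j120)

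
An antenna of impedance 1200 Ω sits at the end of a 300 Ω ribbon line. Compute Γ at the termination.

Γ = 0.6

Γ = (Z_L − Z_0)/(Z_L + Z_0) = (1200 − 300)/(1200 + 300) = 900/1500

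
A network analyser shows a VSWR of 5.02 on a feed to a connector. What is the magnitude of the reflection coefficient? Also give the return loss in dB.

|Γ| = (S − 1)/(S + 1) = (5.02 − 1)/(5.02 + 1) = 4.02/6.02
RL = −20·log₁₀|Γ| = −20·log₁₀(0.668)

|Γ| ≈ 0.668; return loss ≈ 3.51 dB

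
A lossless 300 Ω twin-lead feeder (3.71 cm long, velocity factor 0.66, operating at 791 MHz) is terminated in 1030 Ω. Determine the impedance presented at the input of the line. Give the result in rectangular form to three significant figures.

λ = v/f = 0.66·c / 791 MHz = 0.25 m
βl = 2π·l/λ = 2π × 0.148 = 53.4°
tan(βl) = tan(53.4°) = 1.34
Z_in = Z_0·(Z_L + jZ_0·tanβl)/(Z_0 + jZ_L·tanβl)
     = 300·(1030 + j403)/(300 + j1380)

Z_in ≈ 130 − j195 Ω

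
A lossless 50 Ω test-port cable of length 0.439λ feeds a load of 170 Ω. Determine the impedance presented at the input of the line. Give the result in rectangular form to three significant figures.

βl = 2π × 0.439 = 158°
tan(βl) = tan(158°) = -0.403
Z_in = Z_0·(Z_L + jZ_0·tanβl)/(Z_0 + jZ_L·tanβl)
     = 50·(170 − j20.2)/(50 − j68.5)

Z_in ≈ 68.6 + j73.9 Ω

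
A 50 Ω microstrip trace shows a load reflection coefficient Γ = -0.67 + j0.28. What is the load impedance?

Z_L = Z_0·(1 + Γ)/(1 − Γ) = 50·(0.33 + j0.28)/(1.67 − j0.28)

Z_L ≈ 8.24 + j9.77 Ω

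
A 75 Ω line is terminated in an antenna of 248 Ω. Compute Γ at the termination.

Γ = 0.536

Γ = (Z_L − Z_0)/(Z_L + Z_0) = (248 − 75)/(248 + 75) = 173/323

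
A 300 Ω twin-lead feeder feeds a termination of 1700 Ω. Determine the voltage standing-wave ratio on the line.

VSWR ≈ 5.67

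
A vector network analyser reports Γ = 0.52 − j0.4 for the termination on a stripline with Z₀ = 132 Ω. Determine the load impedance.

Z_L ≈ 193 − j270 Ω

Z_L = Z_0·(1 + Γ)/(1 − Γ) = 132·(1.52 − j0.4)/(0.48 + j0.4)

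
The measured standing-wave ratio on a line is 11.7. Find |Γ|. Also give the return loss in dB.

|Γ| = (S − 1)/(S + 1) = (11.7 − 1)/(11.7 + 1) = 10.7/12.7
RL = −20·log₁₀|Γ| = −20·log₁₀(0.843)

|Γ| ≈ 0.843; return loss ≈ 1.49 dB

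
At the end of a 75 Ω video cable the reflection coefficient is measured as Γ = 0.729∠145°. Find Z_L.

Z_L = Z_0·(1 + Γ)/(1 − Γ) = 75·(0.403 + j0.418)/(1.6 − j0.418)

Z_L ≈ 12.9 + j23 Ω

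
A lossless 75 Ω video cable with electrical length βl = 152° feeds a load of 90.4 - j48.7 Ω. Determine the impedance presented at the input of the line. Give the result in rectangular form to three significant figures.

tan(βl) = tan(152°) = -0.532
Z_in = Z_0·(Z_L + jZ_0·tanβl)/(Z_0 + jZ_L·tanβl)
     = 75·(90.4 − j88.6)/(49.1 − j48.1)

Z_in ≈ 138 − j0.0712 Ω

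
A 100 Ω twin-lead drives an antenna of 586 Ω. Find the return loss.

Γ = (586 − 100)/(586 + 100) = 0.708
RL = −20·log₁₀|Γ| = −20·log₁₀(0.708)

RL ≈ 2.99 dB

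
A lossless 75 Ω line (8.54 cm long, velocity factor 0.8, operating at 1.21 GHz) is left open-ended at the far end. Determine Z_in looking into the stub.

λ = v/f = 0.8·c / 1.21 GHz = 0.198 m
βl = 2π·l/λ = 2π × 0.431 = 155°
tan(βl) = -0.466
For an open-ended stub, Z_in = −jZ_0·cot(βl) = −jZ_0/tan(βl)

Z_in ≈ +j161 Ω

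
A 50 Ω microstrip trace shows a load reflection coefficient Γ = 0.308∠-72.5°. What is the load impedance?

Z_L = Z_0·(1 + Γ)/(1 − Γ) = 50·(1.09 − j0.294)/(0.907 + j0.294)

Z_L ≈ 49.8 − j32.3 Ω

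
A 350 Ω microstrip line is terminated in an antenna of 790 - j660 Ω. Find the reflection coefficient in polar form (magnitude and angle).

Γ = (Z_L − Z_0)/(Z_L + Z_0) = (440 − j660)/(1140 − j660)
|Γ| = 793/1320 = 0.602

Γ ≈ 0.602 ∠ -26.2°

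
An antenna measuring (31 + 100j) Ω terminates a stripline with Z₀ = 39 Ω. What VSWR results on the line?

VSWR ≈ 10.2

Γ = (Z_L − Z_0)/(Z_L + Z_0) = (-8 + j100)/(70 + j100)
|Γ| = 100/122 = 0.822
VSWR = (1 + |Γ|)/(1 − |Γ|) = 1.82/0.178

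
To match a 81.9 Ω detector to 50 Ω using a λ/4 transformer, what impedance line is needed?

Z_qwt = √(Z_0·R_L) = √(50 × 81.9) = √4095

Z_qwt ≈ 64 Ω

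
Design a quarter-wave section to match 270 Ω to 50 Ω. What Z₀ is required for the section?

Z_qwt ≈ 116 Ω

Z_qwt = √(Z_0·R_L) = √(50 × 270) = √13500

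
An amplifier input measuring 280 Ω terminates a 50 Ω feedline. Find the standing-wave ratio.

VSWR ≈ 5.6

For a purely resistive load, VSWR = R_L/Z_0 or Z_0/R_L (whichever > 1) = 280/50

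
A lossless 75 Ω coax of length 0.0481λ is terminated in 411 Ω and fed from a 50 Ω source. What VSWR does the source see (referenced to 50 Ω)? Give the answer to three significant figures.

βl = 2π × 0.0481 = 17.3°
tan(βl) = 0.312
Z_in = Z_0·(Z_L + jZ_0·tanβl)/(Z_0 + jZ_L·tanβl) = 115 − j173 Ω
Γ_s = (Z_in − Z_s)/(Z_in + Z_s) = (65.1 − j173)/(165 − j173), |Γ_s| = 0.773
VSWR = (1 + |Γ_s|)/(1 − |Γ_s|)

VSWR ≈ 7.82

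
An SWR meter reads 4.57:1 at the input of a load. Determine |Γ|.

|Γ| = (S − 1)/(S + 1) = (4.57 − 1)/(4.57 + 1) = 3.57/5.57

|Γ| ≈ 0.641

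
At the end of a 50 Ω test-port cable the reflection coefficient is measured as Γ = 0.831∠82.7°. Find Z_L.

Z_L ≈ 10.5 + j55.7 Ω

Z_L = Z_0·(1 + Γ)/(1 − Γ) = 50·(1.11 + j0.824)/(0.894 − j0.824)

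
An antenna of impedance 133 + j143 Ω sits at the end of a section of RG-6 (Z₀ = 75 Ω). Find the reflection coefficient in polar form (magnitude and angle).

Γ = (Z_L − Z_0)/(Z_L + Z_0) = (58 + j143)/(208 + j143)
|Γ| = 154/252 = 0.611

Γ ≈ 0.611 ∠ 33.4°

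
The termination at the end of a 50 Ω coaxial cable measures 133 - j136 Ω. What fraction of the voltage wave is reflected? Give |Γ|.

Γ = (Z_L − Z_0)/(Z_L + Z_0) = (83 − j136)/(183 − j136)
|Γ| = 159/228

|Γ| ≈ 0.699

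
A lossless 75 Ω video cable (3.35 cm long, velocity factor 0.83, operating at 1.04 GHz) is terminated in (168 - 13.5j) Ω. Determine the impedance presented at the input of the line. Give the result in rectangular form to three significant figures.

λ = v/f = 0.83·c / 1.04 GHz = 0.239 m
βl = 2π·l/λ = 2π × 0.14 = 50.4°
tan(βl) = tan(50.4°) = 1.21
Z_in = Z_0·(Z_L + jZ_0·tanβl)/(Z_0 + jZ_L·tanβl)
     = 75·(168 + j77.1)/(91.3 + j203)

Z_in ≈ 46.9 − j41 Ω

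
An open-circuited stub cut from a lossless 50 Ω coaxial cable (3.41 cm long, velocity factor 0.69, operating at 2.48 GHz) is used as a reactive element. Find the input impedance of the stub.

Z_in ≈ +j77.2 Ω

λ = v/f = 0.69·c / 2.48 GHz = 0.0835 m
βl = 2π·l/λ = 2π × 0.409 = 147°
tan(βl) = -0.648
For an open-circuited stub, Z_in = −jZ_0·cot(βl) = −jZ_0/tan(βl)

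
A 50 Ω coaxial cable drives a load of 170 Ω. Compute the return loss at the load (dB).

Γ = (170 − 50)/(170 + 50) = 0.545
RL = −20·log₁₀|Γ| = −20·log₁₀(0.545)

RL ≈ 5.26 dB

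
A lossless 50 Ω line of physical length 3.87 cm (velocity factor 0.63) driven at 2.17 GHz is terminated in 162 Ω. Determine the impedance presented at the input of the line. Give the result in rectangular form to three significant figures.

Z_in ≈ 76.6 + j72.3 Ω

λ = v/f = 0.63·c / 2.17 GHz = 0.0871 m
βl = 2π·l/λ = 2π × 0.444 = 160°
tan(βl) = tan(160°) = -0.365
Z_in = Z_0·(Z_L + jZ_0·tanβl)/(Z_0 + jZ_L·tanβl)
     = 50·(162 − j18.2)/(50 − j59.1)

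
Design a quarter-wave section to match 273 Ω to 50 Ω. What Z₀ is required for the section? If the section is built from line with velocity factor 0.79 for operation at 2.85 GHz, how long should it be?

Z_qwt = √(Z_0·R_L) = √(50 × 273) = √13650
λ = 0.79·c/f = 0.0832 m, so l = λ/4 = 0.0208 m

Z_qwt ≈ 117 Ω; length ≈ 2.08 cm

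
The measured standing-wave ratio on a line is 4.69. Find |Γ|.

|Γ| = (S − 1)/(S + 1) = (4.69 − 1)/(4.69 + 1) = 3.69/5.69

|Γ| ≈ 0.649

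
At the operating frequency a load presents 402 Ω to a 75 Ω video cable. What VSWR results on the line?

VSWR ≈ 5.36

Γ = (402 − 75)/(402 + 75) = 0.686
VSWR = (1 + 0.686)/(1 − 0.686)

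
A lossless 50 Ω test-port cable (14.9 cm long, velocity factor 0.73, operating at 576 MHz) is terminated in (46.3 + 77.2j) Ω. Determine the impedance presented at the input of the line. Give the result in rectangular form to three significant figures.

Z_in ≈ 13.6 + j20.9 Ω

λ = v/f = 0.73·c / 576 MHz = 0.38 m
βl = 2π·l/λ = 2π × 0.392 = 141°
tan(βl) = tan(141°) = -0.807
Z_in = Z_0·(Z_L + jZ_0·tanβl)/(Z_0 + jZ_L·tanβl)
     = 50·(46.3 + j36.8)/(112 − j37.4)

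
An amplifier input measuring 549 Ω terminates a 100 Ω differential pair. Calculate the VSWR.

VSWR ≈ 5.49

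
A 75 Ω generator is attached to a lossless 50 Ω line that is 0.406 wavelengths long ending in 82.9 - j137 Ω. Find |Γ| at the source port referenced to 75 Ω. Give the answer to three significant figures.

|Γ| ≈ 0.667

βl = 2π × 0.406 = 146°
tan(βl) = -0.67
Z_in = Z_0·(Z_L + jZ_0·tanβl)/(Z_0 + jZ_L·tanβl) = 62.1 + j121 Ω
Γ_s = (Z_in − Z_s)/(Z_in + Z_s) = (-12.9 + j121)/(137 + j121), |Γ_s| = 0.667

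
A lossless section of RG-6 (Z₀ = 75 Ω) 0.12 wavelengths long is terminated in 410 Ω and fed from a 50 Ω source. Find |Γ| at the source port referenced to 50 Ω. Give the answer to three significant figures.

|Γ| ≈ 0.718

βl = 2π × 0.12 = 43.2°
tan(βl) = 0.939
Z_in = Z_0·(Z_L + jZ_0·tanβl)/(Z_0 + jZ_L·tanβl) = 28.2 − j74.4 Ω
Γ_s = (Z_in − Z_s)/(Z_in + Z_s) = (-21.8 − j74.4)/(78.2 − j74.4), |Γ_s| = 0.718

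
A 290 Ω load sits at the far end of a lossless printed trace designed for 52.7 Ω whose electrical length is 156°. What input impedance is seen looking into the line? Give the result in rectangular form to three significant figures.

Z_in ≈ 49.6 + j98.1 Ω

tan(βl) = tan(156°) = -0.445
Z_in = Z_0·(Z_L + jZ_0·tanβl)/(Z_0 + jZ_L·tanβl)
     = 52.7·(290 − j23.5)/(52.7 − j129)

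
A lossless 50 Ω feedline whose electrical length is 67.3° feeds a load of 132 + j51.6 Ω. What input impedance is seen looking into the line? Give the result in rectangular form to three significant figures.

Z_in ≈ 21.1 − j25.8 Ω

tan(βl) = tan(67.3°) = 2.39
Z_in = Z_0·(Z_L + jZ_0·tanβl)/(Z_0 + jZ_L·tanβl)
     = 50·(132 + j171)/(-73.4 + j316)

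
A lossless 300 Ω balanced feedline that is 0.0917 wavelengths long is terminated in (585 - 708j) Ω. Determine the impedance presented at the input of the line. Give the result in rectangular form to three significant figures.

Z_in ≈ 104 − j254 Ω

βl = 2π × 0.0917 = 33°
tan(βl) = tan(33°) = 0.65
Z_in = Z_0·(Z_L + jZ_0·tanβl)/(Z_0 + jZ_L·tanβl)
     = 300·(585 − j513)/(760 + j380)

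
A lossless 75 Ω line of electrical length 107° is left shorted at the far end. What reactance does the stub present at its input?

X_in ≈ -245 Ω (capacitive)

tan(βl) = -3.27
For a shorted stub, Z_in = jZ_0·tan(βl)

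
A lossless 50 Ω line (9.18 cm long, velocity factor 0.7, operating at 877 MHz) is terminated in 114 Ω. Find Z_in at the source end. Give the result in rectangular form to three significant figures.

λ = v/f = 0.7·c / 877 MHz = 0.239 m
βl = 2π·l/λ = 2π × 0.383 = 138°
tan(βl) = tan(138°) = -0.9
Z_in = Z_0·(Z_L + jZ_0·tanβl)/(Z_0 + jZ_L·tanβl)
     = 50·(114 − j45)/(50 − j103)

Z_in ≈ 39.6 + j36.3 Ω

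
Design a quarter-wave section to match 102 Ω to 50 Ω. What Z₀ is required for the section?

Z_qwt ≈ 71.4 Ω

Z_qwt = √(Z_0·R_L) = √(50 × 102) = √5100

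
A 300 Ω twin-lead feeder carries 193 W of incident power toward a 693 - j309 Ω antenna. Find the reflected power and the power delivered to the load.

P_reflected ≈ 44.6 W; P_delivered ≈ 148 W

|Γ| = |(393 − j309)/(993 − j309)| = 0.481
|Γ|² = 0.231
P_refl = |Γ|²·P_inc = 44.6 W, P_del = (1 − |Γ|²)·P_inc = 148 W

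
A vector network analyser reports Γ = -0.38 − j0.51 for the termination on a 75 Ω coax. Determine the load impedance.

Z_L ≈ 20.6 − j35.3 Ω

Z_L = Z_0·(1 + Γ)/(1 − Γ) = 75·(0.62 − j0.51)/(1.38 + j0.51)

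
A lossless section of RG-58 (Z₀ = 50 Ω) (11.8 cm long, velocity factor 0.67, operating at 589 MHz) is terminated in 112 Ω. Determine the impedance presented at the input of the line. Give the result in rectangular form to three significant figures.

λ = v/f = 0.67·c / 589 MHz = 0.341 m
βl = 2π·l/λ = 2π × 0.346 = 124°
tan(βl) = tan(124°) = -1.46
Z_in = Z_0·(Z_L + jZ_0·tanβl)/(Z_0 + jZ_L·tanβl)
     = 50·(112 − j72.8)/(50 − j163)

Z_in ≈ 30 + j25.1 Ω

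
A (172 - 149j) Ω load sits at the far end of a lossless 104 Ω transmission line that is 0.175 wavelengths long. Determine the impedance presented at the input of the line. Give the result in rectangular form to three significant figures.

Z_in ≈ 33.3 − j13.9 Ω

βl = 2π × 0.175 = 63°
tan(βl) = tan(63°) = 1.96
Z_in = Z_0·(Z_L + jZ_0·tanβl)/(Z_0 + jZ_L·tanβl)
     = 104·(172 + j55.1)/(396 + j338)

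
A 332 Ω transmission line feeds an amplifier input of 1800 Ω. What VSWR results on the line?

VSWR ≈ 5.42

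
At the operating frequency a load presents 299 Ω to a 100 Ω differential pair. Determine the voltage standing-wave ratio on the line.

Γ = (299 − 100)/(299 + 100) = 0.499
VSWR = (1 + 0.499)/(1 − 0.499)

VSWR ≈ 2.99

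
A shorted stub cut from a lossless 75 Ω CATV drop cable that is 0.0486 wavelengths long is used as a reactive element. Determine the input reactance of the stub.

X_in ≈ 23.6 Ω (inductive)

βl = 2π × 0.0486 = 17.5°
tan(βl) = 0.315
For a shorted stub, Z_in = jZ_0·tan(βl)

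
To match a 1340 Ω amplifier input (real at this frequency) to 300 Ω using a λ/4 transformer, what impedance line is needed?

Z_qwt ≈ 634 Ω

Z_qwt = √(Z_0·R_L) = √(300 × 1340) = √402000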